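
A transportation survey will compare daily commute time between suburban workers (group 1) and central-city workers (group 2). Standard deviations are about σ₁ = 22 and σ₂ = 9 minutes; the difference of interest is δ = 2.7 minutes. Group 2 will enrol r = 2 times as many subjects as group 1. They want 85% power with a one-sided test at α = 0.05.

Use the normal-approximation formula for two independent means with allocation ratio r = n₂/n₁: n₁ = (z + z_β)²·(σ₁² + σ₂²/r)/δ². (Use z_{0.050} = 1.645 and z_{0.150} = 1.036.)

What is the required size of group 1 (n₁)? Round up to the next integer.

n₁ = (z_α + z_β)² · (σ₁² + σ₂²/r) / δ²
   = (1.645 + 1.036)² · (22² + 9²/2) / 2.7²
   = 7.1878 · (484 + 40.5) / 7.29
   = 7.1878 · 524.5 / 7.29
   = 517.14
Round up → n₁ = 518; n₂ = r·n₁ = 2 × 518 = 1036.

n₁ = 518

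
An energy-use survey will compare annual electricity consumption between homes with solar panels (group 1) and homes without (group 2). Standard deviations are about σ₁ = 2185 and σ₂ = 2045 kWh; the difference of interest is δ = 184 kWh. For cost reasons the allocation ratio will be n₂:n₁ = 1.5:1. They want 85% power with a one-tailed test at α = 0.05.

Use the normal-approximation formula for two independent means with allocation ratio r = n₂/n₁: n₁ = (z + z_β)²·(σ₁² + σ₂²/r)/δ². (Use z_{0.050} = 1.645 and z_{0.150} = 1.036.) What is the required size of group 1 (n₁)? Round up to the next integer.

n₁ = (z_α + z_β)² · (σ₁² + σ₂²/r) / δ²
   = (1.645 + 1.036)² · (2185² + 2045²/1.5) / 184²
   = 7.1878 · (4774225 + 2788016.7) / 33856
   = 7.1878 · 7562241.7 / 33856
   = 1605.49
Round up → n₁ = 1606; n₂ = r·n₁ = 1.5 × 1606 = 2409.

n₁ = 1606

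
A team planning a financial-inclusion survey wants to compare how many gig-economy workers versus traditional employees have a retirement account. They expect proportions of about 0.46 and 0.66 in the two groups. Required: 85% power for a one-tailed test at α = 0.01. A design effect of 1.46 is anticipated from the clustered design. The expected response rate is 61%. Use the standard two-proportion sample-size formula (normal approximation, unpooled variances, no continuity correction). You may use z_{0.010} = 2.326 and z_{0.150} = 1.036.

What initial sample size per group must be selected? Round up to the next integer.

n = (z_α + z_β)² · [p₁(1−p₁) + p₂(1−p₂)] / (p₁ − p₂)²
  = (2.326 + 1.036)² · (0.46·0.54 + 0.66·0.34) / (-0.20)²
  = (3.362)² · (0.2484 + 0.2244) / 0.0400
  = 11.3030 · 0.4728 / 0.0400
  = 133.60
Design effect: 1.46 × 133.60 = 195.06.
Adjust for 61% response: 195.06 / 0.61 = 319.77.
Round up → n = 320 per group.

n = 320 per group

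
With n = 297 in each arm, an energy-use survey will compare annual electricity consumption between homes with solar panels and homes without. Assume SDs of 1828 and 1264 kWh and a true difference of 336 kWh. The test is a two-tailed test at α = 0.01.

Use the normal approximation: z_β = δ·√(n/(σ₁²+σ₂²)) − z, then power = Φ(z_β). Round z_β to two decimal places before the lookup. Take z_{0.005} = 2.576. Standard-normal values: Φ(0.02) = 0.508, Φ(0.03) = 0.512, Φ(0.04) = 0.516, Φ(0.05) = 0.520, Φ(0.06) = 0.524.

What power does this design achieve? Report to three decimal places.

Power ≈ 0.512

z_β = δ·√(n/(σ₁²+σ₂²)) − z_{α/2}
    = 336 · √(297/4939280) − 2.576
    = 336 · 0.00775 − 2.576
    = 2.6055 − 2.576 = 0.0295 → 0.03
Power = Φ(0.03) = 0.512.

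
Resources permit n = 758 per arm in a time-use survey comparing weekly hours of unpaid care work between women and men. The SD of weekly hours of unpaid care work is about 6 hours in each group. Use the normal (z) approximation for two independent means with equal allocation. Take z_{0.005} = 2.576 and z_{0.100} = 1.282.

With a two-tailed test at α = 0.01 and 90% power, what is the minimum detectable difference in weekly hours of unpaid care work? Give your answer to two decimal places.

Minimum detectable difference ≈ 1.19 hours

δ = (z_{α/2} + z_β) · √((σ₁²+σ₂²)/n)
  = (2.576 + 1.282) · √(72/758)
  = 3.858 · √0.09499
  = 3.858 · 0.3082
  = 1.1890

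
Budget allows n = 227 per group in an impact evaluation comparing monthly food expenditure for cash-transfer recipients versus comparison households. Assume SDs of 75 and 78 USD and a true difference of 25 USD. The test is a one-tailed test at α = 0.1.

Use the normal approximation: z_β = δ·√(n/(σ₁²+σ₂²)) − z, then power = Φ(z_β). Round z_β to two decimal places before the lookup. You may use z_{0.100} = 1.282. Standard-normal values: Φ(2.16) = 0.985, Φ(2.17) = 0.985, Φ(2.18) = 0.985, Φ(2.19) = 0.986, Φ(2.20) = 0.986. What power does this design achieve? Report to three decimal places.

z_β = δ·√(n/(σ₁²+σ₂²)) − z_α
    = 25 · √(227/11709) − 1.282
    = 25 · 0.13924 − 1.282
    = 3.4809 − 1.282 = 2.1989 → 2.20
Power = Φ(2.20) = 0.986.

Power ≈ 0.986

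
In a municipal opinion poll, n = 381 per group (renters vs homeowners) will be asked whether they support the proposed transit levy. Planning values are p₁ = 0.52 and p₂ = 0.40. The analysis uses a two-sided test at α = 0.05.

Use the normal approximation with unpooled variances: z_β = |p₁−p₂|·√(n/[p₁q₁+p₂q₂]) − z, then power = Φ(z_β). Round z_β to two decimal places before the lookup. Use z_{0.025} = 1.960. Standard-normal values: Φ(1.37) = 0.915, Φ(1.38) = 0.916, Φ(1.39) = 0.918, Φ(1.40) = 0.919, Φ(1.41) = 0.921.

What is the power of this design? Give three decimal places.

Power ≈ 0.918

z_β = |p₁−p₂|·√(n/[p₁q₁+p₂q₂]) − z_{α/2}
    = 0.12 · √(381/0.4896) − 1.960
    = 0.12 · 27.8960 − 1.960
    = 3.3475 − 1.960 = 1.3875 → 1.39
Power = Φ(1.39) = 0.918.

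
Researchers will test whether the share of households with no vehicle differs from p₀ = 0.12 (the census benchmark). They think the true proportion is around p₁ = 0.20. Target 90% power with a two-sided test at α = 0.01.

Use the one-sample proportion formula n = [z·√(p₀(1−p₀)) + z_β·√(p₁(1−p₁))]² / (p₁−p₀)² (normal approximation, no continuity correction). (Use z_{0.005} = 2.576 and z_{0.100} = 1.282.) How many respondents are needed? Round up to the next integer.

n = [z_{α/2}·√(p₀q₀) + z_β·√(p₁q₁)]² / (p₁ − p₀)²
  = [2.576·√(0.12·0.88) + 1.282·√(0.20·0.80)]² / (0.08)²
  = [2.576·0.3250 + 1.282·0.4000]² / 0.0064
  = [1.3499]² / 0.0064
  = 284.72
Round up → n = 285.

n = 285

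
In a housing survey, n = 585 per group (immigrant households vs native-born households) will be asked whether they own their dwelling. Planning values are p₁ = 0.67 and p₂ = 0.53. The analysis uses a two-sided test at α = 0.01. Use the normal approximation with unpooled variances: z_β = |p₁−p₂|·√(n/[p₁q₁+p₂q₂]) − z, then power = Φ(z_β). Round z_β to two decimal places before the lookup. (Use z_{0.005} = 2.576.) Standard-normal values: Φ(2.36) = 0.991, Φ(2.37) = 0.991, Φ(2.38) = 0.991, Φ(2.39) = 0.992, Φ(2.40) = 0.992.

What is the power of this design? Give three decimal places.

z_β = |p₁−p₂|·√(n/[p₁q₁+p₂q₂]) − z_{α/2}
    = 0.14 · √(585/0.4702) − 2.576
    = 0.14 · 35.2725 − 2.576
    = 4.9382 − 2.576 = 2.3622 → 2.36
Power = Φ(2.36) = 0.991.

Power ≈ 0.991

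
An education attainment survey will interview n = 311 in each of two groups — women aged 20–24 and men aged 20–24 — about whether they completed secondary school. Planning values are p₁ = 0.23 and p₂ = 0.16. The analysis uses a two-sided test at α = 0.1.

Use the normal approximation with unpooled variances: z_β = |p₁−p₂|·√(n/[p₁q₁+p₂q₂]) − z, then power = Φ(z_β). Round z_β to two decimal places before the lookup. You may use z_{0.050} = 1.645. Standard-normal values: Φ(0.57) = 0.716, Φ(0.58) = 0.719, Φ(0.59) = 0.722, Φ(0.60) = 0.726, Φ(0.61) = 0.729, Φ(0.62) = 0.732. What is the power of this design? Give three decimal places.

Power ≈ 0.716

z_β = |p₁−p₂|·√(n/[p₁q₁+p₂q₂]) − z_{α/2}
    = 0.07 · √(311/0.3115) − 1.645
    = 0.07 · 31.5974 − 1.645
    = 2.2118 − 1.645 = 0.5668 → 0.57
Power = Φ(0.57) = 0.716.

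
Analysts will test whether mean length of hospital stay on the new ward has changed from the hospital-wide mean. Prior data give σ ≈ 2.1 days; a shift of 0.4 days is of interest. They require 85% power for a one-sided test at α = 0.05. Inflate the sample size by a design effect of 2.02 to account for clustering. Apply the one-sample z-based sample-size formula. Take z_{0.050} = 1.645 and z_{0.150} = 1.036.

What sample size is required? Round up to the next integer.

n = 401

n = (z_α + z_β)² · σ² / δ²
  = (1.645 + 1.036)² · 2.1² / 0.4²
  = 7.1878 · 4.41 / 0.16
  = 198.11
Design effect: 2.02 × 198.11 = 400.19.
Round up → n = 401.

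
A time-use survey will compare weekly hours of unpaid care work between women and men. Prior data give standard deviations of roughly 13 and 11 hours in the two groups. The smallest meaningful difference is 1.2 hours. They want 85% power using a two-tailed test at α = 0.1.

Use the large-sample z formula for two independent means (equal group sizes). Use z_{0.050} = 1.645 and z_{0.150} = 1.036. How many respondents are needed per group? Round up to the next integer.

n = 1448 per group

n = (z_{α/2} + z_β)² · (σ₁² + σ₂²) / δ²
  = (1.645 + 1.036)² · (13² + 11² = 290) / 1.2²
  = 7.1878 · 290 / 1.44
  = 1447.54
Round up → n = 1448 per group.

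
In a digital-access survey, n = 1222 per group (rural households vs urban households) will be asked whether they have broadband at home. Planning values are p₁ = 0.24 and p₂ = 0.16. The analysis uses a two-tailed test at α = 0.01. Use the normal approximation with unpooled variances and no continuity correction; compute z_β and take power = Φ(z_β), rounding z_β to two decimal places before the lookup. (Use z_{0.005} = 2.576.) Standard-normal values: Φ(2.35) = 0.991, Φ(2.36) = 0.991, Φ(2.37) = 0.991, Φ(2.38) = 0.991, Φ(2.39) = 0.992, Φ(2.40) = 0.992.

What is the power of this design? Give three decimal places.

z_β = |p₁−p₂|·√(n/[p₁q₁+p₂q₂]) − z_{α/2}
    = 0.08 · √(1222/0.3168) − 2.576
    = 0.08 · 62.1074 − 2.576
    = 4.9686 − 2.576 = 2.3926 → 2.39
Power = Φ(2.39) = 0.992.

Power ≈ 0.992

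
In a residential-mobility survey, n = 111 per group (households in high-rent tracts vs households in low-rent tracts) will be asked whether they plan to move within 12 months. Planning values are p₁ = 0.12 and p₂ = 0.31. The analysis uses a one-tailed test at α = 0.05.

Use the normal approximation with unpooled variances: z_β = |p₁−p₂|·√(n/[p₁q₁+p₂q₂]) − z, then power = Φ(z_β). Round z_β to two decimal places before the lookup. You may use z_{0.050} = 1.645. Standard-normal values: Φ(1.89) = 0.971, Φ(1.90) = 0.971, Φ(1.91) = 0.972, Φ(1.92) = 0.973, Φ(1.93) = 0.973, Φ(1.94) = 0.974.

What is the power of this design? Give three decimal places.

Power ≈ 0.971

z_β = |p₁−p₂|·√(n/[p₁q₁+p₂q₂]) − z_α
    = 0.19 · √(111/0.3195) − 1.645
    = 0.19 · 18.6391 − 1.645
    = 3.5414 − 1.645 = 1.8964 → 1.90
Power = Φ(1.90) = 0.971.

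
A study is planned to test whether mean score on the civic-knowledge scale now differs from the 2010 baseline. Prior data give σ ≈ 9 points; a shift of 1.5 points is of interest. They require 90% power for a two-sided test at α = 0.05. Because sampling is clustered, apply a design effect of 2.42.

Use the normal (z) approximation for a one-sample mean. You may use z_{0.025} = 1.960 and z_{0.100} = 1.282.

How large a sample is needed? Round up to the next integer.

n = 916

n = (z_{α/2} + z_β)² · σ² / δ²
  = (1.960 + 1.282)² · 9² / 1.5²
  = 10.5106 · 81 / 2.25
  = 378.38
Design effect: 2.42 × 378.38 = 915.68.
Round up → n = 916.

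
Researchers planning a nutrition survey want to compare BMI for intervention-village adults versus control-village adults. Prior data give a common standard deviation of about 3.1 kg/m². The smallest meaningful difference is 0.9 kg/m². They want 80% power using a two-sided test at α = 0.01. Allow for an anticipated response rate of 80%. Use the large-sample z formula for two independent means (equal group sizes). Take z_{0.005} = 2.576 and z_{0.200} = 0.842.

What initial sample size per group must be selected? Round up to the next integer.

n = (z_{α/2} + z_β)² · (σ₁² + σ₂²) / δ²
  = (2.576 + 0.842)² · (2·3.1² = 19.22) / 0.9²
  = 11.6827 · 19.22 / 0.81
  = 277.21
Adjust for 80% response: 277.21 / 0.80 = 346.52.
Round up → n = 347 per group.

n = 347 per group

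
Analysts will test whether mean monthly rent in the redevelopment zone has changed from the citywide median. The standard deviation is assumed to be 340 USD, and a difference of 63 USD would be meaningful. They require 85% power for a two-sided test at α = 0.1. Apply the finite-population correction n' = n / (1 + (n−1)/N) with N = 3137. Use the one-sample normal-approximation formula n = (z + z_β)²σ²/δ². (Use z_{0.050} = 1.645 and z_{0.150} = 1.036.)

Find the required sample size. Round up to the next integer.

n = (z_{α/2} + z_β)² · σ² / δ²
  = (1.645 + 1.036)² · 340² / 63²
  = 7.1878 · 115600 / 3969
  = 209.35
Finite-population correction (N = 3137): 209.35 / (1 + (209.35 − 1)/3137) = 196.31.
Round up → n = 197.

n = 197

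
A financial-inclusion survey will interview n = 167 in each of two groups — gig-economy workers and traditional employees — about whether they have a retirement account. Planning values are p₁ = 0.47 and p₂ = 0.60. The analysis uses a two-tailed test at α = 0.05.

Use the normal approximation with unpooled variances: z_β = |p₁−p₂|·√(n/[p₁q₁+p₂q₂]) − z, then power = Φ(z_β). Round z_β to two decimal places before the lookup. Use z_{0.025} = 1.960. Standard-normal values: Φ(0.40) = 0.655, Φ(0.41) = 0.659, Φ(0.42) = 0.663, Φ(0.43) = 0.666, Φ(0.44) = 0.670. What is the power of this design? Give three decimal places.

z_β = |p₁−p₂|·√(n/[p₁q₁+p₂q₂]) − z_{α/2}
    = 0.13 · √(167/0.4891) − 1.960
    = 0.13 · 18.4782 − 1.960
    = 2.4022 − 1.960 = 0.4422 → 0.44
Power = Φ(0.44) = 0.670.

Power ≈ 0.670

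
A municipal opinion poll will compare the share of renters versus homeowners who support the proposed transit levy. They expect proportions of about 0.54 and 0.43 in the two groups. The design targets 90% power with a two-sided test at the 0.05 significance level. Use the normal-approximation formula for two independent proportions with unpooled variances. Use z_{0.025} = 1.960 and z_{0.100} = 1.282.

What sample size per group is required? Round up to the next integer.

n = 429 per group

n = (z_{α/2} + z_β)² · [p₁(1−p₁) + p₂(1−p₂)] / (p₁ − p₂)²
  = (1.960 + 1.282)² · (0.54·0.46 + 0.43·0.57) / (0.11)²
  = (3.242)² · (0.2484 + 0.2451) / 0.0121
  = 10.5106 · 0.4935 / 0.0121
  = 428.67
Round up → n = 429 per group.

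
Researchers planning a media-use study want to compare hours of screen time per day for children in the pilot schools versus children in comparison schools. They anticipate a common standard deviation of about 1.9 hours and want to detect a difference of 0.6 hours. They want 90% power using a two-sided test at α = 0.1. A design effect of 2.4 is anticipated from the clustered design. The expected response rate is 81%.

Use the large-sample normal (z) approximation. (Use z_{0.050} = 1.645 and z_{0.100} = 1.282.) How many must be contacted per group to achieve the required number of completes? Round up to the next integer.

n = 510 per group

n = (z_{α/2} + z_β)² · (σ₁² + σ₂²) / δ²
  = (1.645 + 1.282)² · (2·1.9² = 7.22) / 0.6²
  = 8.5673 · 7.22 / 0.36
  = 171.82
Design effect: 2.4 × 171.82 = 412.37.
Adjust for 81% response: 412.37 / 0.81 = 509.10.
Round up → n = 510 per group.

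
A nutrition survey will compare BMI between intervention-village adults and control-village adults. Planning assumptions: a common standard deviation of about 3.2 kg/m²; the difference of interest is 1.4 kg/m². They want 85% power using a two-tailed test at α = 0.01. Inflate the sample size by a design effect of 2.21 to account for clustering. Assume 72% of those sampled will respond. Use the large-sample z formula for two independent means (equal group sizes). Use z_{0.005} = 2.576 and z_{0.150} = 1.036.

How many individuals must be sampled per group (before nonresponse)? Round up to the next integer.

n = (z_{α/2} + z_β)² · (σ₁² + σ₂²) / δ²
  = (2.576 + 1.036)² · (2·3.2² = 20.48) / 1.4²
  = 13.0465 · 20.48 / 1.96
  = 136.32
Design effect: 2.21 × 136.32 = 301.27.
Adjust for 72% response: 301.27 / 0.72 = 418.44.
Round up → n = 419 per group.

n = 419 per group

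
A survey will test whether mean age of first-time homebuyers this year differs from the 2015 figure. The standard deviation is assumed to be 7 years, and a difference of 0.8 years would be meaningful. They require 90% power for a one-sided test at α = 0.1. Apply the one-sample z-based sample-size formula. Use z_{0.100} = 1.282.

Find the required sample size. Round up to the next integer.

n = 504

n = (z_α + z_β)² · σ² / δ²
  = (1.282 + 1.282)² · 7² / 0.8²
  = 6.5741 · 49 / 0.64
  = 503.33
Round up → n = 504.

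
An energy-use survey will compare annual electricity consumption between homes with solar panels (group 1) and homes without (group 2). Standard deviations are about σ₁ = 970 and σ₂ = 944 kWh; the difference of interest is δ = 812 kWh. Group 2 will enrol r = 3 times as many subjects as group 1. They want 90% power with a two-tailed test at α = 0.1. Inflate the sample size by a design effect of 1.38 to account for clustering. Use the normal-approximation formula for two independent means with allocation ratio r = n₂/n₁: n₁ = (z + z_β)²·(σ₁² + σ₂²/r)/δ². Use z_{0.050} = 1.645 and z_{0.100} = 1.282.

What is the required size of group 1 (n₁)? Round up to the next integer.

n₁ = 23

n₁ = (z_{α/2} + z_β)² · (σ₁² + σ₂²/r) / δ²
   = (1.645 + 1.282)² · (970² + 944²/3) / 812²
   = 8.5673 · (940900 + 297045.3) / 659344
   = 8.5673 · 1237945.3 / 659344
   = 16.09
Design effect: 1.38 × 16.09 = 22.20.
Round up → n₁ = 23; n₂ = r·n₁ = 3 × 23 = 69.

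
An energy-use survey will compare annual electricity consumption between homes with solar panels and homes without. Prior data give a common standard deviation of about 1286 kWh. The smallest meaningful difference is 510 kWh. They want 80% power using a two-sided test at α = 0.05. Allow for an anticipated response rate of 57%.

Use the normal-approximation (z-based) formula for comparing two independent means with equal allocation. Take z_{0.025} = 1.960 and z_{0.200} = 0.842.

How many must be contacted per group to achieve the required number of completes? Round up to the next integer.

n = 176 per group

n = (z_{α/2} + z_β)² · (σ₁² + σ₂²) / δ²
  = (1.960 + 0.842)² · (2·1286² = 3307592) / 510²
  = 7.8512 · 3307592 / 260100
  = 99.84
Adjust for 57% response: 99.84 / 0.57 = 175.16.
Round up → n = 176 per group.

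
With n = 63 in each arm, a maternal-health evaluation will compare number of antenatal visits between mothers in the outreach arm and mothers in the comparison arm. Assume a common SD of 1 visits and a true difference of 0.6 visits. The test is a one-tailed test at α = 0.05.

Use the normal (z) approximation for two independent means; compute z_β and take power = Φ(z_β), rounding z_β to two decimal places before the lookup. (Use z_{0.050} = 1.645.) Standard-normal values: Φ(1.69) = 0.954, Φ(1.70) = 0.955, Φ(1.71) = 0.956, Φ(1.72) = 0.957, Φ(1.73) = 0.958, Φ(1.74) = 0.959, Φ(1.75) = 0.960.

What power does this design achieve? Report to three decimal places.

Power ≈ 0.957

z_β = δ·√(n/(σ₁²+σ₂²)) − z_α
    = 0.6 · √(63/2) − 1.645
    = 0.6 · 5.61249 − 1.645
    = 3.3675 − 1.645 = 1.7225 → 1.72
Power = Φ(1.72) = 0.957.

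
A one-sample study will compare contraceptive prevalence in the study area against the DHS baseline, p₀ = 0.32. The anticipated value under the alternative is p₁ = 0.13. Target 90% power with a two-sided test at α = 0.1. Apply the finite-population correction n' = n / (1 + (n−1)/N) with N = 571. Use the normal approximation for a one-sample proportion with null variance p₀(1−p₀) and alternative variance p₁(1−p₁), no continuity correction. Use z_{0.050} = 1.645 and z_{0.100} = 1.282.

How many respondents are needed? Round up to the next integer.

n = 38

n = [z_{α/2}·√(p₀q₀) + z_β·√(p₁q₁)]² / (p₁ − p₀)²
  = [1.645·√(0.32·0.68) + 1.282·√(0.13·0.87)]² / (-0.19)²
  = [1.645·0.4665 + 1.282·0.3363]² / 0.0361
  = [1.1985]² / 0.0361
  = 39.79
Finite-population correction (N = 571): 39.79 / (1 + (39.79 − 1)/571) = 37.26.
Round up → n = 38.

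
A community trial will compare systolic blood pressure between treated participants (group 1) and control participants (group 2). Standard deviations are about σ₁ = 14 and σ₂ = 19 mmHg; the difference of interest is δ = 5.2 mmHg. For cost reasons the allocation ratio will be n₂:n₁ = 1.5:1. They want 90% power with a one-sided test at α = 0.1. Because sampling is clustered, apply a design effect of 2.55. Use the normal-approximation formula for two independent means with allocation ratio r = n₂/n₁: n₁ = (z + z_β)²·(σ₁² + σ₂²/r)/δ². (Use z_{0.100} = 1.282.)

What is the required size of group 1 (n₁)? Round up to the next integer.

n₁ = 271

n₁ = (z_α + z_β)² · (σ₁² + σ₂²/r) / δ²
   = (1.282 + 1.282)² · (14² + 19²/1.5) / 5.2²
   = 6.5741 · (196 + 240.6667) / 27.04
   = 6.5741 · 436.6667 / 27.04
   = 106.16
Design effect: 2.55 × 106.16 = 270.72.
Round up → n₁ = 271; n₂ = r·n₁ = 1.5 × 271 = 407.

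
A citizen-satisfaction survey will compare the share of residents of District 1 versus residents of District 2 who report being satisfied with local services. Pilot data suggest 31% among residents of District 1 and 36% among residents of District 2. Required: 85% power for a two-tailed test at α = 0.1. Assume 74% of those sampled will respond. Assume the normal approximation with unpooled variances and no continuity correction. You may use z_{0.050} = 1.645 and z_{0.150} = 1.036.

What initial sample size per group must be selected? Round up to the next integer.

n = (z_{α/2} + z_β)² · [p₁(1−p₁) + p₂(1−p₂)] / (p₁ − p₂)²
  = (1.645 + 1.036)² · (0.31·0.69 + 0.36·0.64) / (-0.05)²
  = (2.681)² · (0.2139 + 0.2304) / 0.0025
  = 7.1878 · 0.4443 / 0.0025
  = 1277.41
Adjust for 74% response: 1277.41 / 0.74 = 1726.23.
Round up → n = 1727 per group.

n = 1727 per group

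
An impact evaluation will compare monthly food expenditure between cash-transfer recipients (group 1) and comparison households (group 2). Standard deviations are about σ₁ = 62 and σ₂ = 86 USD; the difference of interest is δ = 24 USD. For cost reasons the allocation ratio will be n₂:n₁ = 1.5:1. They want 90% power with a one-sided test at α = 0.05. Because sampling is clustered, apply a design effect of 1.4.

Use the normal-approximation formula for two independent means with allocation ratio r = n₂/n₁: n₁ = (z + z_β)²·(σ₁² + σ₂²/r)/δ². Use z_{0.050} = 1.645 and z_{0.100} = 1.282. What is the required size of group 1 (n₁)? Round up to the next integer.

n₁ = 183

n₁ = (z_α + z_β)² · (σ₁² + σ₂²/r) / δ²
   = (1.645 + 1.282)² · (62² + 86²/1.5) / 24²
   = 8.5673 · (3844 + 4930.7) / 576
   = 8.5673 · 8774.7 / 576
   = 130.51
Design effect: 1.4 × 130.51 = 182.72.
Round up → n₁ = 183; n₂ = r·n₁ = 1.5 × 183 = 275.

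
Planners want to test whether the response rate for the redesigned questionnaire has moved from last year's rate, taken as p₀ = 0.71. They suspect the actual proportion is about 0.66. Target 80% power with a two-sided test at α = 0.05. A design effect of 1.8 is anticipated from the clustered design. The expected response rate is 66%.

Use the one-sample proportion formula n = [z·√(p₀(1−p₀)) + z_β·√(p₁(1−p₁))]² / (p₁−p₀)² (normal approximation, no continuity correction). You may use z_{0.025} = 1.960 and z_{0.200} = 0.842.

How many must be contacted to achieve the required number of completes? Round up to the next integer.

n = 1811

n = [z_{α/2}·√(p₀q₀) + z_β·√(p₁q₁)]² / (p₁ − p₀)²
  = [1.960·√(0.71·0.29) + 0.842·√(0.66·0.34)]² / (-0.05)²
  = [1.960·0.4538 + 0.842·0.4737]² / 0.0025
  = [1.2882]² / 0.0025
  = 663.82
Design effect: 1.8 × 663.82 = 1194.88.
Adjust for 66% response: 1194.88 / 0.66 = 1810.42.
Round up → n = 1811.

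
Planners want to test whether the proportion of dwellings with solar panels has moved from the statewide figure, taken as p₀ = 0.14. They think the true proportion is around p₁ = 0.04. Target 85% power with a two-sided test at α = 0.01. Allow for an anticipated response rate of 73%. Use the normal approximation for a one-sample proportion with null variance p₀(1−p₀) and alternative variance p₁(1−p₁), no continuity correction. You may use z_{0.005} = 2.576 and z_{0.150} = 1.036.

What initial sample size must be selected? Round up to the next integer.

n = [z_{α/2}·√(p₀q₀) + z_β·√(p₁q₁)]² / (p₁ − p₀)²
  = [2.576·√(0.14·0.86) + 1.036·√(0.04·0.96)]² / (-0.10)²
  = [2.576·0.3470 + 1.036·0.1960]² / 0.0100
  = [1.0969]² / 0.0100
  = 120.31
Adjust for 73% response: 120.31 / 0.73 = 164.81.
Round up → n = 165.

n = 165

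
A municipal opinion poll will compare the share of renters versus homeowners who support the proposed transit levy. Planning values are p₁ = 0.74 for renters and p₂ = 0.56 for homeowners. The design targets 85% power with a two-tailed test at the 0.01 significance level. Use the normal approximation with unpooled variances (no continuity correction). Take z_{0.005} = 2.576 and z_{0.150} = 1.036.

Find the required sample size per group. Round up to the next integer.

n = 177 per group

n = (z_{α/2} + z_β)² · [p₁(1−p₁) + p₂(1−p₂)] / (p₁ − p₂)²
  = (2.576 + 1.036)² · (0.74·0.26 + 0.56·0.44) / (0.18)²
  = (3.612)² · (0.1924 + 0.2464) / 0.0324
  = 13.0465 · 0.4388 / 0.0324
  = 176.69
Round up → n = 177 per group.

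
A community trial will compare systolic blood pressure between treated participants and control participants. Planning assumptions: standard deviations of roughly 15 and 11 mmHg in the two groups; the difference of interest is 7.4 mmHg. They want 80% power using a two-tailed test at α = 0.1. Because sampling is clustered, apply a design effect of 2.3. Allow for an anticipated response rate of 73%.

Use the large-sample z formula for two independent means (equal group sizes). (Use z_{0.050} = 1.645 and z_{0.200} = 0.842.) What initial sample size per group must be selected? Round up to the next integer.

n = (z_{α/2} + z_β)² · (σ₁² + σ₂²) / δ²
  = (1.645 + 0.842)² · (15² + 11² = 346) / 7.4²
  = 6.1852 · 346 / 54.76
  = 39.08
Design effect: 2.3 × 39.08 = 89.89.
Adjust for 73% response: 89.89 / 0.73 = 123.13.
Round up → n = 124 per group.

n = 124 per group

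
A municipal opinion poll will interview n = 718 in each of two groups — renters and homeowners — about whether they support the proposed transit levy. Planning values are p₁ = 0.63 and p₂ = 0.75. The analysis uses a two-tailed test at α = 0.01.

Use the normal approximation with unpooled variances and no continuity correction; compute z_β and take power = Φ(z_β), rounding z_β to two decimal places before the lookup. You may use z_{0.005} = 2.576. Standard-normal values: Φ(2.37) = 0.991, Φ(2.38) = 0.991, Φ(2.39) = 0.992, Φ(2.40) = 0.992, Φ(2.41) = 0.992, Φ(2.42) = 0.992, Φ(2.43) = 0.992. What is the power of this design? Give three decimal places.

Power ≈ 0.991

z_β = |p₁−p₂|·√(n/[p₁q₁+p₂q₂]) − z_{α/2}
    = 0.12 · √(718/0.4206) − 2.576
    = 0.12 · 41.3169 − 2.576
    = 4.9580 − 2.576 = 2.3820 → 2.38
Power = Φ(2.38) = 0.991.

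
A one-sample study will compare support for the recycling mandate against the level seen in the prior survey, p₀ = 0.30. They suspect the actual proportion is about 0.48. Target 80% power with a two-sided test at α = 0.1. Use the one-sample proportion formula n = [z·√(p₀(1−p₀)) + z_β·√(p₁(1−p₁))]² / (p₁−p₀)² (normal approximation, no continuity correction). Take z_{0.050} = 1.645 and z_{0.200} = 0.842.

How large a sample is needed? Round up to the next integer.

n = [z_{α/2}·√(p₀q₀) + z_β·√(p₁q₁)]² / (p₁ − p₀)²
  = [1.645·√(0.30·0.70) + 0.842·√(0.48·0.52)]² / (0.18)²
  = [1.645·0.4583 + 0.842·0.4996]² / 0.0324
  = [1.1745]² / 0.0324
  = 42.58
Round up → n = 43.

n = 43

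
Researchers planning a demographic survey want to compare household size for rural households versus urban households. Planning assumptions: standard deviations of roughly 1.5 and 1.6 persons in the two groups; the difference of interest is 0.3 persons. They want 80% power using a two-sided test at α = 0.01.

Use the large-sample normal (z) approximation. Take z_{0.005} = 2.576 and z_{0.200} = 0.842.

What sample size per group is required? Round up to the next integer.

n = 625 per group

n = (z_{α/2} + z_β)² · (σ₁² + σ₂²) / δ²
  = (2.576 + 0.842)² · (1.5² + 1.6² = 4.81) / 0.3²
  = 11.6827 · 4.81 / 0.09
  = 624.38
Round up → n = 625 per group.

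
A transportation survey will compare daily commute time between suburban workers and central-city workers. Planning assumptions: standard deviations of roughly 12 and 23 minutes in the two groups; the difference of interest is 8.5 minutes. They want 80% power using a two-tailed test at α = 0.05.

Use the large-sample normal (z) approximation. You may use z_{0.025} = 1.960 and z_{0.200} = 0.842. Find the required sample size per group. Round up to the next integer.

n = (z_{α/2} + z_β)² · (σ₁² + σ₂²) / δ²
  = (1.960 + 0.842)² · (12² + 23² = 673) / 8.5²
  = 7.8512 · 673 / 72.25
  = 73.13
Round up → n = 74 per group.

n = 74 per group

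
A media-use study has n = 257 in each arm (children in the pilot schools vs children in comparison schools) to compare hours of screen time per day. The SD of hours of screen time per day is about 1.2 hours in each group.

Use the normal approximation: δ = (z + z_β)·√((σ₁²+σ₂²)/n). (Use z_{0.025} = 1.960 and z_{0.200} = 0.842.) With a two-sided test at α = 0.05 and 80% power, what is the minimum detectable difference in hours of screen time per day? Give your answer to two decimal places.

Minimum detectable difference ≈ 0.30 hours

δ = (z_{α/2} + z_β) · √((σ₁²+σ₂²)/n)
  = (1.960 + 0.842) · √(2.88/257)
  = 2.802 · √0.01121
  = 2.802 · 0.1059
  = 0.2966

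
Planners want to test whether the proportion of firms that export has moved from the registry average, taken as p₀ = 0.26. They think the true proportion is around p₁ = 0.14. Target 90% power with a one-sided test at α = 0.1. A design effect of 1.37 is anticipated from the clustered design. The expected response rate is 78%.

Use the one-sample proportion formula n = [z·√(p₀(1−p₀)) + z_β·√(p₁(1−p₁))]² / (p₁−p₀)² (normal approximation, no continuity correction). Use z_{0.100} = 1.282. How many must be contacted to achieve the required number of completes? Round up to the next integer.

n = [z_α·√(p₀q₀) + z_β·√(p₁q₁)]² / (p₁ − p₀)²
  = [1.282·√(0.26·0.74) + 1.282·√(0.14·0.86)]² / (-0.12)²
  = [1.282·0.4386 + 1.282·0.3470]² / 0.0144
  = [1.0072]² / 0.0144
  = 70.44
Design effect: 1.37 × 70.44 = 96.51.
Adjust for 78% response: 96.51 / 0.78 = 123.73.
Round up → n = 124.

n = 124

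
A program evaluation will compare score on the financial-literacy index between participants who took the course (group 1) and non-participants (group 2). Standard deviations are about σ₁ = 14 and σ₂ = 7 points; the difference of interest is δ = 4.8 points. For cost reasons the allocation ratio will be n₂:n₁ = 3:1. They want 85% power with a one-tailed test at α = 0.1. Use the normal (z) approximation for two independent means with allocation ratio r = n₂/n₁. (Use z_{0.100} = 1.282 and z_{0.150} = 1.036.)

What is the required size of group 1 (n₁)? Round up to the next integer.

n₁ = (z_α + z_β)² · (σ₁² + σ₂²/r) / δ²
   = (1.282 + 1.036)² · (14² + 7²/3) / 4.8²
   = 5.3731 · (196 + 16.3333) / 23.04
   = 5.3731 · 212.3333 / 23.04
   = 49.52
Round up → n₁ = 50; n₂ = r·n₁ = 3 × 50 = 150.

n₁ = 50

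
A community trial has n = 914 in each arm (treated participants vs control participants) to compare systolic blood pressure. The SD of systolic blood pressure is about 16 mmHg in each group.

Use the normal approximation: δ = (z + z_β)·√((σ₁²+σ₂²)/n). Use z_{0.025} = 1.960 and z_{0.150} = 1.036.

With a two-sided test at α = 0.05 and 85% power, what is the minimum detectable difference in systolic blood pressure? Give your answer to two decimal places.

δ = (z_{α/2} + z_β) · √((σ₁²+σ₂²)/n)
  = (1.960 + 1.036) · √(512/914)
  = 2.996 · √0.56018
  = 2.996 · 0.7484
  = 2.2424

Minimum detectable difference ≈ 2.24 mmHg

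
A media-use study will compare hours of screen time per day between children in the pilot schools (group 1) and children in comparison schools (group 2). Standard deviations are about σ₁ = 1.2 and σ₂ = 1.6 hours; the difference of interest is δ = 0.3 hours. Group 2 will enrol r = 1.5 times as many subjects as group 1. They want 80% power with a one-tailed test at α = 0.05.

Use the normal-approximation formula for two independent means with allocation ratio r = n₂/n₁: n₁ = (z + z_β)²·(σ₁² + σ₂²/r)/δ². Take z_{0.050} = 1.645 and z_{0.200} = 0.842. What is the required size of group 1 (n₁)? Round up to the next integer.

n₁ = (z_α + z_β)² · (σ₁² + σ₂²/r) / δ²
   = (1.645 + 0.842)² · (1.2² + 1.6²/1.5) / 0.3²
   = 6.1852 · (1.44 + 1.7067) / 0.09
   = 6.1852 · 3.1467 / 0.09
   = 216.25
Round up → n₁ = 217; n₂ = r·n₁ = 1.5 × 217 = 326.

n₁ = 217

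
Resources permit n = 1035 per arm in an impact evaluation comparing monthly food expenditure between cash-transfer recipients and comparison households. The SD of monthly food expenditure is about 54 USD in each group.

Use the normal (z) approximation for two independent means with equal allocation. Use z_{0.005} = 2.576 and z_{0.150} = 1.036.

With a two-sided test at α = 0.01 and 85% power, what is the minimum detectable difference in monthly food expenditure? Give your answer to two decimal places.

δ = (z_{α/2} + z_β) · √((σ₁²+σ₂²)/n)
  = (2.576 + 1.036) · √(5832/1035)
  = 3.612 · √5.6348
  = 3.612 · 2.3738
  = 8.5741

Minimum detectable difference ≈ 8.57 USD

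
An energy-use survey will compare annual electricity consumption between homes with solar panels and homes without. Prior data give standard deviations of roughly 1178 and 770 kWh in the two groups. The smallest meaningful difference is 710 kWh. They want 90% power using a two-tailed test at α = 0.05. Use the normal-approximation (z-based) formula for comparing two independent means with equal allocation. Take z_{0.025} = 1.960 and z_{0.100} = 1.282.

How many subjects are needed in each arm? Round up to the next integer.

n = 42 per group

n = (z_{α/2} + z_β)² · (σ₁² + σ₂²) / δ²
  = (1.960 + 1.282)² · (1178² + 770² = 1980584) / 710²
  = 10.5106 · 1980584 / 504100
  = 41.30
Round up → n = 42 per group.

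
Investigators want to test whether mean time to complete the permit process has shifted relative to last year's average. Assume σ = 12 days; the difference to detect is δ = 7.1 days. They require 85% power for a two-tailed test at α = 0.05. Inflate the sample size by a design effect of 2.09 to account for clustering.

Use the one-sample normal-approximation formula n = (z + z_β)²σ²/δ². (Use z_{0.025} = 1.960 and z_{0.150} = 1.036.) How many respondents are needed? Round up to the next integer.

n = 54

n = (z_{α/2} + z_β)² · σ² / δ²
  = (1.960 + 1.036)² · 12² / 7.1²
  = 8.9760 · 144 / 50.41
  = 25.64
Design effect: 2.09 × 25.64 = 53.59.
Round up → n = 54.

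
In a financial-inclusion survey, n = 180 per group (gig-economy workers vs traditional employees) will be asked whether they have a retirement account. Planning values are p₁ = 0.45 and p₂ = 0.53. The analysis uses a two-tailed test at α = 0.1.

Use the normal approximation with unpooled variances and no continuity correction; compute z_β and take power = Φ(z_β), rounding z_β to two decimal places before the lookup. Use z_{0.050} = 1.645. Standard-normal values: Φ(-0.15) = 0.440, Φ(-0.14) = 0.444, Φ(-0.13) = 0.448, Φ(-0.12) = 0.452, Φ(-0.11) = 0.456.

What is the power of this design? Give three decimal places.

Power ≈ 0.452

z_β = |p₁−p₂|·√(n/[p₁q₁+p₂q₂]) − z_{α/2}
    = 0.08 · √(180/0.4966) − 1.645
    = 0.08 · 19.0385 − 1.645
    = 1.5231 − 1.645 = -0.1219 → -0.12
Power = Φ(-0.12) = 0.452.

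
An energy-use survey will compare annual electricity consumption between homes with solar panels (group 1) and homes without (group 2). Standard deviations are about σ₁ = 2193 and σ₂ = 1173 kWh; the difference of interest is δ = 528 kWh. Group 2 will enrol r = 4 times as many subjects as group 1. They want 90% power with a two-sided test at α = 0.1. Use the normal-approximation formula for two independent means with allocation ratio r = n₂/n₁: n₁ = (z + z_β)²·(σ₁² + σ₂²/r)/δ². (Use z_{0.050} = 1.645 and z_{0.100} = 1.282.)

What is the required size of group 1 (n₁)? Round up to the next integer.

n₁ = (z_{α/2} + z_β)² · (σ₁² + σ₂²/r) / δ²
   = (1.645 + 1.282)² · (2193² + 1173²/4) / 528²
   = 8.5673 · (4809249 + 343982.2) / 278784
   = 8.5673 · 5153231.2 / 278784
   = 158.36
Round up → n₁ = 159; n₂ = r·n₁ = 4 × 159 = 636.

n₁ = 159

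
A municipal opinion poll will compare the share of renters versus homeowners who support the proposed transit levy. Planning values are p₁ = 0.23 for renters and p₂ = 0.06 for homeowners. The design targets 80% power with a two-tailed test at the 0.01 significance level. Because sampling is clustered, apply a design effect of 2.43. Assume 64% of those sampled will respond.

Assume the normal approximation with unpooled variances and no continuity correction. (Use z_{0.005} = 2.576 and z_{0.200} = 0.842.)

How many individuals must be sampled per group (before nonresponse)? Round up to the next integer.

n = (z_{α/2} + z_β)² · [p₁(1−p₁) + p₂(1−p₂)] / (p₁ − p₂)²
  = (2.576 + 0.842)² · (0.23·0.77 + 0.06·0.94) / (0.17)²
  = (3.418)² · (0.1771 + 0.0564) / 0.0289
  = 11.6827 · 0.2335 / 0.0289
  = 94.39
Design effect: 2.43 × 94.39 = 229.37.
Adjust for 64% response: 229.37 / 0.64 = 358.39.
Round up → n = 359 per group.

n = 359 per group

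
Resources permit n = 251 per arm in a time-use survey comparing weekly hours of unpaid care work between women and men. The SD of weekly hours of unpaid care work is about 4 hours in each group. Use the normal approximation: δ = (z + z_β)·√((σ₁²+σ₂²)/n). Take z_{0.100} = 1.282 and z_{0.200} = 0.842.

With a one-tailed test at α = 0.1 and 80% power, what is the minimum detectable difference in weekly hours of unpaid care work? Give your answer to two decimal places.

Minimum detectable difference ≈ 0.76 hours

δ = (z_α + z_β) · √((σ₁²+σ₂²)/n)
  = (1.282 + 0.842) · √(32/251)
  = 2.124 · √0.12749
  = 2.124 · 0.3571
  = 0.7584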